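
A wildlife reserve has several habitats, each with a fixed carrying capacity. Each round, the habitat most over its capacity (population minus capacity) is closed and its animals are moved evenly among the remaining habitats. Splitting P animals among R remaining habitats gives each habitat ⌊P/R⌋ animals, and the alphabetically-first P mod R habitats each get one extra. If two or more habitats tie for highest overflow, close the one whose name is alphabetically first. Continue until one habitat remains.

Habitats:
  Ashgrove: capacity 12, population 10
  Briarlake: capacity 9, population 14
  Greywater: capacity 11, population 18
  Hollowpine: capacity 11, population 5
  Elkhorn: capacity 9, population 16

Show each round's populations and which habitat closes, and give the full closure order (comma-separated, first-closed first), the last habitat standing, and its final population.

Round 1: Ashgrove=10 Briarlake=14 Elkhorn=16 Greywater=18 Hollowpine=5 → close Elkhorn (overflow 7)
  16÷4 = 4 each, +1 to first 0
Round 2: Ashgrove=14 Briarlake=18 Greywater=22 Hollowpine=9 → close Greywater (overflow 11)
  22÷3 = 7 each, +1 to first 1
Round 3: Ashgrove=22 Briarlake=25 Hollowpine=16 → close Briarlake (overflow 16)
  25÷2 = 12 each, +1 to first 1
Round 4: Ashgrove=35 Hollowpine=28 → close Ashgrove (overflow 23)
  35÷1 = 35 each, +1 to first 0

Closure order: Elkhorn, Greywater, Briarlake, Ashgrove
Last habitat: Hollowpine with 63 animals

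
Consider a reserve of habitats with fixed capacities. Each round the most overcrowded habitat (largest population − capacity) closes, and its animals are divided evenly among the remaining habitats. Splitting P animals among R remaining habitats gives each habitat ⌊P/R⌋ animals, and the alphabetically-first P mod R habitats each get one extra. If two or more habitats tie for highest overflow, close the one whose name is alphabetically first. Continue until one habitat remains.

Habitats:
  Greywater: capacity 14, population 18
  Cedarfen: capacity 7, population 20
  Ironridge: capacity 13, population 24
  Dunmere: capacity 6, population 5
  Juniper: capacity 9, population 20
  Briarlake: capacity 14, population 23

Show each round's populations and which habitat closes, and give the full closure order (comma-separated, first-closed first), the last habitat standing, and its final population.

Closure order: Cedarfen, Ironridge, Juniper, Briarlake, Greywater
Last habitat: Dunmere with 110 animals

Round 1: Briarlake=23 Cedarfen=20 Dunmere=5 Greywater=18 Ironridge=24 Juniper=20 → close Cedarfen (overflow 13)
  20÷5 = 4 each, +1 to first 0
Round 2: Briarlake=27 Dunmere=9 Greywater=22 Ironridge=28 Juniper=24 → close Ironridge (overflow 15)
  28÷4 = 7 each, +1 to first 0
Round 3: Briarlake=34 Dunmere=16 Greywater=29 Juniper=31 → close Juniper (overflow 22)
  31÷3 = 10 each, +1 to first 1
Round 4: Briarlake=45 Dunmere=26 Greywater=39 → close Briarlake (overflow 31)
  45÷2 = 22 each, +1 to first 1
Round 5: Dunmere=49 Greywater=61 → close Greywater (overflow 47)
  61÷1 = 61 each, +1 to first 0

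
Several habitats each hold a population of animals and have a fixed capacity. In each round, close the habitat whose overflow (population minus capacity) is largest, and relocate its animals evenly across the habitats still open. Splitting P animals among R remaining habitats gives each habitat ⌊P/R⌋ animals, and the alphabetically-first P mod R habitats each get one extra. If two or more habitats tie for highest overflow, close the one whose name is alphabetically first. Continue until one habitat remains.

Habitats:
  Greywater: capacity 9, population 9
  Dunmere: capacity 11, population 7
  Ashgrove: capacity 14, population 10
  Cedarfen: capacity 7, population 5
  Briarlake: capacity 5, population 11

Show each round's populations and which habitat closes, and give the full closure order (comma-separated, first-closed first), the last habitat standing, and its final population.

Closure order: Briarlake, Greywater, Cedarfen, Ashgrove
Last habitat: Dunmere with 42 animals

Round 1: Ashgrove=10 Briarlake=11 Cedarfen=5 Dunmere=7 Greywater=9 → close Briarlake (overflow 6)
  11÷4 = 2 each, +1 to first 3
Round 2: Ashgrove=13 Cedarfen=8 Dunmere=10 Greywater=11 → close Greywater (overflow 2)
  11÷3 = 3 each, +1 to first 2
Round 3: Ashgrove=17 Cedarfen=12 Dunmere=13 → close Cedarfen (overflow 5)
  12÷2 = 6 each, +1 to first 0
Round 4: Ashgrove=23 Dunmere=19 → close Ashgrove (overflow 9)
  23÷1 = 23 each, +1 to first 0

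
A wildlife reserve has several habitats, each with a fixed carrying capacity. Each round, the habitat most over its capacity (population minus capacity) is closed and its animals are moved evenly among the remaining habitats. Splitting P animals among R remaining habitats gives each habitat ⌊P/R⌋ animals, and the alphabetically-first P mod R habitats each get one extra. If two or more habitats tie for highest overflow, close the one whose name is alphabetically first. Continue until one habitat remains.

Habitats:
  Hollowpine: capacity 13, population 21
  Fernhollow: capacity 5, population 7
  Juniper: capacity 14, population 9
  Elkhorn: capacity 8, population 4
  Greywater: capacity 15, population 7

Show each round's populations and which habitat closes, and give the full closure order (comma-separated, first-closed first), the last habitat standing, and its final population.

Round 1: Elkhorn=4 Fernhollow=7 Greywater=7 Hollowpine=21 Juniper=9 → close Hollowpine (overflow 8)
  21÷4 = 5 each, +1 to first 1
Round 2: Elkhorn=10 Fernhollow=12 Greywater=12 Juniper=14 → close Fernhollow (overflow 7)
  12÷3 = 4 each, +1 to first 0
Round 3: Elkhorn=14 Greywater=16 Juniper=18 → close Elkhorn (overflow 6)
  14÷2 = 7 each, +1 to first 0
Round 4: Greywater=23 Juniper=25 → close Juniper (overflow 11)
  25÷1 = 25 each, +1 to first 0

Closure order: Hollowpine, Fernhollow, Elkhorn, Juniper
Last habitat: Greywater with 48 animals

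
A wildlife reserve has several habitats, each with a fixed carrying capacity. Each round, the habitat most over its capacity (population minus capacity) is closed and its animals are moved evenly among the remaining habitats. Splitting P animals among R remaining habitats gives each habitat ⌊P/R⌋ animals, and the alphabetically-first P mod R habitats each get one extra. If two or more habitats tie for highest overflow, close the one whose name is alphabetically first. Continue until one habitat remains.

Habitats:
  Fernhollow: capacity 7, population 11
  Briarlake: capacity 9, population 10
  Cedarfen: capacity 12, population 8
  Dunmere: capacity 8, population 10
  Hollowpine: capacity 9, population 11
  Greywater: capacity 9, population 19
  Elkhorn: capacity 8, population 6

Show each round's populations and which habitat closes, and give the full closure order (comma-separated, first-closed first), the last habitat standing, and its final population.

Closure order: Greywater, Fernhollow, Briarlake, Dunmere, Hollowpine, Elkhorn
Last habitat: Cedarfen with 75 animals

Round 1: Briarlake=10 Cedarfen=8 Dunmere=10 Elkhorn=6 Fernhollow=11 Greywater=19 Hollowpine=11 → close Greywater (overflow 10)
  19÷6 = 3 each, +1 to first 1
Round 2: Briarlake=14 Cedarfen=11 Dunmere=13 Elkhorn=9 Fernhollow=14 Hollowpine=14 → close Fernhollow (overflow 7)
  14÷5 = 2 each, +1 to first 4
Round 3: Briarlake=17 Cedarfen=14 Dunmere=16 Elkhorn=12 Hollowpine=16 → close Briarlake (overflow 8)
  17÷4 = 4 each, +1 to first 1
Round 4: Cedarfen=19 Dunmere=20 Elkhorn=16 Hollowpine=20 → close Dunmere (overflow 12)
  20÷3 = 6 each, +1 to first 2
Round 5: Cedarfen=26 Elkhorn=23 Hollowpine=26 → close Hollowpine (overflow 17)
  26÷2 = 13 each, +1 to first 0
Round 6: Cedarfen=39 Elkhorn=36 → close Elkhorn (overflow 28)
  36÷1 = 36 each, +1 to first 0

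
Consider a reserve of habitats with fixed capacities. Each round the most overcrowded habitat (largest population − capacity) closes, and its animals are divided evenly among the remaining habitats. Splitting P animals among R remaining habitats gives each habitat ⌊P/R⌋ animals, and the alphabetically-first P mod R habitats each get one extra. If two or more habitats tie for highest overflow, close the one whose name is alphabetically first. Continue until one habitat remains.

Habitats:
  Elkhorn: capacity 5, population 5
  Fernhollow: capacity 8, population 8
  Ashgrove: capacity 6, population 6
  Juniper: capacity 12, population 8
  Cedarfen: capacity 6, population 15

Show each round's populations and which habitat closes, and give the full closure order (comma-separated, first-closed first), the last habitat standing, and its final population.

Closure order: Cedarfen, Ashgrove, Elkhorn, Fernhollow
Last habitat: Juniper with 42 animals

Round 1: Ashgrove=6 Cedarfen=15 Elkhorn=5 Fernhollow=8 Juniper=8 → close Cedarfen (overflow 9)
  15÷4 = 3 each, +1 to first 3
Round 2: Ashgrove=10 Elkhorn=9 Fernhollow=12 Juniper=11 → close Ashgrove (overflow 4)
  10÷3 = 3 each, +1 to first 1
Round 3: Elkhorn=13 Fernhollow=15 Juniper=14 → close Elkhorn (overflow 8)
  13÷2 = 6 each, +1 to first 1
Round 4: Fernhollow=22 Juniper=20 → close Fernhollow (overflow 14)
  22÷1 = 22 each, +1 to first 0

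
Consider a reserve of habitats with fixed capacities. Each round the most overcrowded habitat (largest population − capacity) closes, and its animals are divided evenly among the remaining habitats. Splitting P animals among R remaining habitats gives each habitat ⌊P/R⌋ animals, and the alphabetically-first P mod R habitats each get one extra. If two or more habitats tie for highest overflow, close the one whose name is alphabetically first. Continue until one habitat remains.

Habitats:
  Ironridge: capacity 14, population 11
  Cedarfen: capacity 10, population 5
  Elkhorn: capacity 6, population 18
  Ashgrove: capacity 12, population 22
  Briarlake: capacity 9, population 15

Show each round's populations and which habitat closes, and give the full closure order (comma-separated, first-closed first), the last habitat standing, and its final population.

Round 1: Ashgrove=22 Briarlake=15 Cedarfen=5 Elkhorn=18 Ironridge=11 → close Elkhorn (overflow 12)
  18÷4 = 4 each, +1 to first 2
Round 2: Ashgrove=27 Briarlake=20 Cedarfen=9 Ironridge=15 → close Ashgrove (overflow 15)
  27÷3 = 9 each, +1 to first 0
Round 3: Briarlake=29 Cedarfen=18 Ironridge=24 → close Briarlake (overflow 20)
  29÷2 = 14 each, +1 to first 1
Round 4: Cedarfen=33 Ironridge=38 → close Ironridge (overflow 24)
  38÷1 = 38 each, +1 to first 0

Closure order: Elkhorn, Ashgrove, Briarlake, Ironridge
Last habitat: Cedarfen with 71 animals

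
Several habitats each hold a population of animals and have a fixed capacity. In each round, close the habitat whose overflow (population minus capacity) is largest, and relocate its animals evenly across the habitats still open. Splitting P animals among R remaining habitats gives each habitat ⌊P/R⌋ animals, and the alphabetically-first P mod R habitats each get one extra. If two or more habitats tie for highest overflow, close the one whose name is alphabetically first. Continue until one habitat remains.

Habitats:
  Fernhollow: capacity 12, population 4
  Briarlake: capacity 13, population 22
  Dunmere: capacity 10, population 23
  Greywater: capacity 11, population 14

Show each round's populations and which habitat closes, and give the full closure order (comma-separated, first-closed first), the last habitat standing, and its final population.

Round 1: Briarlake=22 Dunmere=23 Fernhollow=4 Greywater=14 → close Dunmere (overflow 13)
  23÷3 = 7 each, +1 to first 2
Round 2: Briarlake=30 Fernhollow=12 Greywater=21 → close Briarlake (overflow 17)
  30÷2 = 15 each, +1 to first 0
Round 3: Fernhollow=27 Greywater=36 → close Greywater (overflow 25)
  36÷1 = 36 each, +1 to first 0

Closure order: Dunmere, Briarlake, Greywater
Last habitat: Fernhollow with 63 animals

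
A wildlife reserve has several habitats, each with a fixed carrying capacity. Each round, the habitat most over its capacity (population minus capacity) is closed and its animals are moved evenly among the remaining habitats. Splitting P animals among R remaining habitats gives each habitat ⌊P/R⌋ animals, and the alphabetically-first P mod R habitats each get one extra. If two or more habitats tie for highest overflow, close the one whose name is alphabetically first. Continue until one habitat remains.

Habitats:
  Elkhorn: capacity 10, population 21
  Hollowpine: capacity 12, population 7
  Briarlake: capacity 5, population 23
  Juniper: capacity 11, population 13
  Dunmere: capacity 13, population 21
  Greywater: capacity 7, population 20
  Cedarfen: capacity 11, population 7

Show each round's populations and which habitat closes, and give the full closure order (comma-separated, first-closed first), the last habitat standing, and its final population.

Round 1: Briarlake=23 Cedarfen=7 Dunmere=21 Elkhorn=21 Greywater=20 Hollowpine=7 Juniper=13 → close Briarlake (overflow 18)
  23÷6 = 3 each, +1 to first 5
Round 2: Cedarfen=11 Dunmere=25 Elkhorn=25 Greywater=24 Hollowpine=11 Juniper=16 → close Greywater (overflow 17)
  24÷5 = 4 each, +1 to first 4
Round 3: Cedarfen=16 Dunmere=30 Elkhorn=30 Hollowpine=16 Juniper=20 → close Elkhorn (overflow 20)
  30÷4 = 7 each, +1 to first 2
Round 4: Cedarfen=24 Dunmere=38 Hollowpine=23 Juniper=27 → close Dunmere (overflow 25)
  38÷3 = 12 each, +1 to first 2
Round 5: Cedarfen=37 Hollowpine=36 Juniper=39 → close Juniper (overflow 28)
  39÷2 = 19 each, +1 to first 1
Round 6: Cedarfen=57 Hollowpine=55 → close Cedarfen (overflow 46)
  57÷1 = 57 each, +1 to first 0

Closure order: Briarlake, Greywater, Elkhorn, Dunmere, Juniper, Cedarfen
Last habitat: Hollowpine with 112 animals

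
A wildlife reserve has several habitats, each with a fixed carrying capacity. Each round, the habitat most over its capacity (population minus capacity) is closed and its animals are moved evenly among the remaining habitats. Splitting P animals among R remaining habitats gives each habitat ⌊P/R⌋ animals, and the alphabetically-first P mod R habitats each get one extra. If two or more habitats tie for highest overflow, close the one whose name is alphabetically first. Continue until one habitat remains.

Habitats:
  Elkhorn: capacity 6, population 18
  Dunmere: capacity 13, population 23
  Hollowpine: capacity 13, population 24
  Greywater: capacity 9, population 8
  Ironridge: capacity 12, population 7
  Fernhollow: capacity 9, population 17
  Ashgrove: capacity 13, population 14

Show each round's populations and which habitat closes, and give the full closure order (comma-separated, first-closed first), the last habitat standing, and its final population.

Closure order: Elkhorn, Hollowpine, Dunmere, Fernhollow, Ashgrove, Greywater
Last habitat: Ironridge with 111 animals

Round 1: Ashgrove=14 Dunmere=23 Elkhorn=18 Fernhollow=17 Greywater=8 Hollowpine=24 Ironridge=7 → close Elkhorn (overflow 12)
  18÷6 = 3 each, +1 to first 0
Round 2: Ashgrove=17 Dunmere=26 Fernhollow=20 Greywater=11 Hollowpine=27 Ironridge=10 → close Hollowpine (overflow 14)
  27÷5 = 5 each, +1 to first 2
Round 3: Ashgrove=23 Dunmere=32 Fernhollow=25 Greywater=16 Ironridge=15 → close Dunmere (overflow 19)
  32÷4 = 8 each, +1 to first 0
Round 4: Ashgrove=31 Fernhollow=33 Greywater=24 Ironridge=23 → close Fernhollow (overflow 24)
  33÷3 = 11 each, +1 to first 0
Round 5: Ashgrove=42 Greywater=35 Ironridge=34 → close Ashgrove (overflow 29)
  42÷2 = 21 each, +1 to first 0
Round 6: Greywater=56 Ironridge=55 → close Greywater (overflow 47)
  56÷1 = 56 each, +1 to first 0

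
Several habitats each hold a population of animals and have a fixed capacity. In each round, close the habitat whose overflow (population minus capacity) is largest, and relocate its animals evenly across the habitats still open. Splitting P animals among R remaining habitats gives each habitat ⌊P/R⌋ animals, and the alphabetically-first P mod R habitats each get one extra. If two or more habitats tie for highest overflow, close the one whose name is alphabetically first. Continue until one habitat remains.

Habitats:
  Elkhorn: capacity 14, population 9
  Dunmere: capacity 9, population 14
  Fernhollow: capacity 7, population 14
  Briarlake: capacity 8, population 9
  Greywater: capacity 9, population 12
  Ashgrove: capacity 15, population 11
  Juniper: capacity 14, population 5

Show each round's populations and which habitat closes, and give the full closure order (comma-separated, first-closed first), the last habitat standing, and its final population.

Closure order: Fernhollow, Dunmere, Greywater, Briarlake, Ashgrove, Elkhorn
Last habitat: Juniper with 74 animals

Round 1: Ashgrove=11 Briarlake=9 Dunmere=14 Elkhorn=9 Fernhollow=14 Greywater=12 Juniper=5 → close Fernhollow (overflow 7)
  14÷6 = 2 each, +1 to first 2
Round 2: Ashgrove=14 Briarlake=12 Dunmere=16 Elkhorn=11 Greywater=14 Juniper=7 → close Dunmere (overflow 7)
  16÷5 = 3 each, +1 to first 1
Round 3: Ashgrove=18 Briarlake=15 Elkhorn=14 Greywater=17 Juniper=10 → close Greywater (overflow 8)
  17÷4 = 4 each, +1 to first 1
Round 4: Ashgrove=23 Briarlake=19 Elkhorn=18 Juniper=14 → close Briarlake (overflow 11)
  19÷3 = 6 each, +1 to first 1
Round 5: Ashgrove=30 Elkhorn=24 Juniper=20 → close Ashgrove (overflow 15)
  30÷2 = 15 each, +1 to first 0
Round 6: Elkhorn=39 Juniper=35 → close Elkhorn (overflow 25)
  39÷1 = 39 each, +1 to first 0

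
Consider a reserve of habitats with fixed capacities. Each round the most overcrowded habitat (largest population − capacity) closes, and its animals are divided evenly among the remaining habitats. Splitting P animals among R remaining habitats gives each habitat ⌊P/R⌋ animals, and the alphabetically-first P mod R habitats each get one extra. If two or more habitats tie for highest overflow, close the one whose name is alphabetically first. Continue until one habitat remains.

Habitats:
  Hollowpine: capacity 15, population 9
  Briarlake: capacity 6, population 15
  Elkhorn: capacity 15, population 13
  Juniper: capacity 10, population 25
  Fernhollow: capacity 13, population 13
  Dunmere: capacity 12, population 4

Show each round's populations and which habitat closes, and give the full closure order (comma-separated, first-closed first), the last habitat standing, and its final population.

Closure order: Juniper, Briarlake, Fernhollow, Elkhorn, Dunmere
Last habitat: Hollowpine with 79 animals

Round 1: Briarlake=15 Dunmere=4 Elkhorn=13 Fernhollow=13 Hollowpine=9 Juniper=25 → close Juniper (overflow 15)
  25÷5 = 5 each, +1 to first 0
Round 2: Briarlake=20 Dunmere=9 Elkhorn=18 Fernhollow=18 Hollowpine=14 → close Briarlake (overflow 14)
  20÷4 = 5 each, +1 to first 0
Round 3: Dunmere=14 Elkhorn=23 Fernhollow=23 Hollowpine=19 → close Fernhollow (overflow 10)
  23÷3 = 7 each, +1 to first 2
Round 4: Dunmere=22 Elkhorn=31 Hollowpine=26 → close Elkhorn (overflow 16)
  31÷2 = 15 each, +1 to first 1
Round 5: Dunmere=38 Hollowpine=41 → close Dunmere (overflow 26)
  38÷1 = 38 each, +1 to first 0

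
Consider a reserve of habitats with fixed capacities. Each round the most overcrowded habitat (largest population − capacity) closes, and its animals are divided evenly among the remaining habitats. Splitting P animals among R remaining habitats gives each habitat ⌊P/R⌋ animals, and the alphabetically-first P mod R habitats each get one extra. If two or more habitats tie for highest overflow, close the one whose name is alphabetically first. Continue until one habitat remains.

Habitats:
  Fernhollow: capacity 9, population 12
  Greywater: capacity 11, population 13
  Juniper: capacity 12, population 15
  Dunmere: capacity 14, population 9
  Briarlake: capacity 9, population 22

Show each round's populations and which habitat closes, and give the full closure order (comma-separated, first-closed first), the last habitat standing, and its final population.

Round 1: Briarlake=22 Dunmere=9 Fernhollow=12 Greywater=13 Juniper=15 → close Briarlake (overflow 13)
  22÷4 = 5 each, +1 to first 2
Round 2: Dunmere=15 Fernhollow=18 Greywater=18 Juniper=20 → close Fernhollow (overflow 9)
  18÷3 = 6 each, +1 to first 0
Round 3: Dunmere=21 Greywater=24 Juniper=26 → close Juniper (overflow 14)
  26÷2 = 13 each, +1 to first 0
Round 4: Dunmere=34 Greywater=37 → close Greywater (overflow 26)
  37÷1 = 37 each, +1 to first 0

Closure order: Briarlake, Fernhollow, Juniper, Greywater
Last habitat: Dunmere with 71 animals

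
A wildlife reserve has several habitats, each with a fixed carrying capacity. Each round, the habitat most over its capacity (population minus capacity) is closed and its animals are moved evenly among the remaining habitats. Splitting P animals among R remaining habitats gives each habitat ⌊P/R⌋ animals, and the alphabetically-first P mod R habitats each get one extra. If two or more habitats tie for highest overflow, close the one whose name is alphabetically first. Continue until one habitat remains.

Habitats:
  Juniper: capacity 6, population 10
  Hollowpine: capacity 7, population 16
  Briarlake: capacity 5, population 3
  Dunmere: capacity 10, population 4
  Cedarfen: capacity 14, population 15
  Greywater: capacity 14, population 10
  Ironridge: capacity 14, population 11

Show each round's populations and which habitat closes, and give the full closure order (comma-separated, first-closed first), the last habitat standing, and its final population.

Closure order: Hollowpine, Juniper, Cedarfen, Briarlake, Greywater, Ironridge
Last habitat: Dunmere with 69 animals

Round 1: Briarlake=3 Cedarfen=15 Dunmere=4 Greywater=10 Hollowpine=16 Ironridge=11 Juniper=10 → close Hollowpine (overflow 9)
  16÷6 = 2 each, +1 to first 4
Round 2: Briarlake=6 Cedarfen=18 Dunmere=7 Greywater=13 Ironridge=13 Juniper=12 → close Juniper (overflow 6)
  12÷5 = 2 each, +1 to first 2
Round 3: Briarlake=9 Cedarfen=21 Dunmere=9 Greywater=15 Ironridge=15 → close Cedarfen (overflow 7)
  21÷4 = 5 each, +1 to first 1
Round 4: Briarlake=15 Dunmere=14 Greywater=20 Ironridge=20 → close Briarlake (overflow 10)
  15÷3 = 5 each, +1 to first 0
Round 5: Dunmere=19 Greywater=25 Ironridge=25 → close Greywater (overflow 11)
  25÷2 = 12 each, +1 to first 1
Round 6: Dunmere=32 Ironridge=37 → close Ironridge (overflow 23)
  37÷1 = 37 each, +1 to first 0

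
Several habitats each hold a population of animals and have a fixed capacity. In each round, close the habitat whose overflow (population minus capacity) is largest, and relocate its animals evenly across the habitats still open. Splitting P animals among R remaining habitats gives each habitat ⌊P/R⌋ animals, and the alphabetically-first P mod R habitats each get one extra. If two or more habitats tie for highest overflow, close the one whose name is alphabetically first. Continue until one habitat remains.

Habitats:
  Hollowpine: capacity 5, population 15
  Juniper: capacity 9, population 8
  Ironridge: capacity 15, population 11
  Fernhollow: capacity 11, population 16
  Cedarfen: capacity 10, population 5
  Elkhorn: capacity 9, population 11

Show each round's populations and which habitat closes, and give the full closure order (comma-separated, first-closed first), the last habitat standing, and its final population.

Round 1: Cedarfen=5 Elkhorn=11 Fernhollow=16 Hollowpine=15 Ironridge=11 Juniper=8 → close Hollowpine (overflow 10)
  15÷5 = 3 each, +1 to first 0
Round 2: Cedarfen=8 Elkhorn=14 Fernhollow=19 Ironridge=14 Juniper=11 → close Fernhollow (overflow 8)
  19÷4 = 4 each, +1 to first 3
Round 3: Cedarfen=13 Elkhorn=19 Ironridge=19 Juniper=15 → close Elkhorn (overflow 10)
  19÷3 = 6 each, +1 to first 1
Round 4: Cedarfen=20 Ironridge=25 Juniper=21 → close Juniper (overflow 12)
  21÷2 = 10 each, +1 to first 1
Round 5: Cedarfen=31 Ironridge=35 → close Cedarfen (overflow 21)
  31÷1 = 31 each, +1 to first 0

Closure order: Hollowpine, Fernhollow, Elkhorn, Juniper, Cedarfen
Last habitat: Ironridge with 66 animals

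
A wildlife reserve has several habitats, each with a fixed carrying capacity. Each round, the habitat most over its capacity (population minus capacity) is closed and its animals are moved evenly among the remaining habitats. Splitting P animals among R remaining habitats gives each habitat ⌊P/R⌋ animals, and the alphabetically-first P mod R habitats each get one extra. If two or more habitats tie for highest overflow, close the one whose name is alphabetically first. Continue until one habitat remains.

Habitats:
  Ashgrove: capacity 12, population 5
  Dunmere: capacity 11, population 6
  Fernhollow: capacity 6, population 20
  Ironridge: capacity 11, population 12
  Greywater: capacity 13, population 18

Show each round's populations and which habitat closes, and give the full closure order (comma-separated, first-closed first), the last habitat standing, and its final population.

Round 1: Ashgrove=5 Dunmere=6 Fernhollow=20 Greywater=18 Ironridge=12 → close Fernhollow (overflow 14)
  20÷4 = 5 each, +1 to first 0
Round 2: Ashgrove=10 Dunmere=11 Greywater=23 Ironridge=17 → close Greywater (overflow 10)
  23÷3 = 7 each, +1 to first 2
Round 3: Ashgrove=18 Dunmere=19 Ironridge=24 → close Ironridge (overflow 13)
  24÷2 = 12 each, +1 to first 0
Round 4: Ashgrove=30 Dunmere=31 → close Dunmere (overflow 20)
  31÷1 = 31 each, +1 to first 0

Closure order: Fernhollow, Greywater, Ironridge, Dunmere
Last habitat: Ashgrove with 61 animals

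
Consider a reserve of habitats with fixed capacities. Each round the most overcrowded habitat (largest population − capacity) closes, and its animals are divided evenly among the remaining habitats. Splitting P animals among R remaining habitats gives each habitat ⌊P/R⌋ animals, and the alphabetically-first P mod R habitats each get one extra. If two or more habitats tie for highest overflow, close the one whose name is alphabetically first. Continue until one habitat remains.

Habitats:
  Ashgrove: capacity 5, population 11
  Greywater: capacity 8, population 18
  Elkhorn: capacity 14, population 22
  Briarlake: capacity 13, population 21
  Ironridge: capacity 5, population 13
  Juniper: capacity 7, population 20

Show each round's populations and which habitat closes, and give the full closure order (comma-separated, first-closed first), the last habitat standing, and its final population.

Closure order: Juniper, Greywater, Briarlake, Ashgrove, Elkhorn
Last habitat: Ironridge with 105 animals

Round 1: Ashgrove=11 Briarlake=21 Elkhorn=22 Greywater=18 Ironridge=13 Juniper=20 → close Juniper (overflow 13)
  20÷5 = 4 each, +1 to first 0
Round 2: Ashgrove=15 Briarlake=25 Elkhorn=26 Greywater=22 Ironridge=17 → close Greywater (overflow 14)
  22÷4 = 5 each, +1 to first 2
Round 3: Ashgrove=21 Briarlake=31 Elkhorn=31 Ironridge=22 → close Briarlake (overflow 18)
  31÷3 = 10 each, +1 to first 1
Round 4: Ashgrove=32 Elkhorn=41 Ironridge=32 → close Ashgrove (overflow 27)
  32÷2 = 16 each, +1 to first 0
Round 5: Elkhorn=57 Ironridge=48 → close Elkhorn (overflow 43)
  57÷1 = 57 each, +1 to first 0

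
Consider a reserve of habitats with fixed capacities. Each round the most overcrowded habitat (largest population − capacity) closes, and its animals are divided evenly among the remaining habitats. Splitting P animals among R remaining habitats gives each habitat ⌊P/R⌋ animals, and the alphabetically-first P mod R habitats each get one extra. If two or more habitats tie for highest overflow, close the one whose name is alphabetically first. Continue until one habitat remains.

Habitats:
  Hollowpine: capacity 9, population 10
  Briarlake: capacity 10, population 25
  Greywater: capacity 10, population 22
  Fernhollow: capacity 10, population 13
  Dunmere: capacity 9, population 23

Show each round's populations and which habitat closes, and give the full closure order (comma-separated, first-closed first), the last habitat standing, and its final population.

Round 1: Briarlake=25 Dunmere=23 Fernhollow=13 Greywater=22 Hollowpine=10 → close Briarlake (overflow 15)
  25÷4 = 6 each, +1 to first 1
Round 2: Dunmere=30 Fernhollow=19 Greywater=28 Hollowpine=16 → close Dunmere (overflow 21)
  30÷3 = 10 each, +1 to first 0
Round 3: Fernhollow=29 Greywater=38 Hollowpine=26 → close Greywater (overflow 28)
  38÷2 = 19 each, +1 to first 0
Round 4: Fernhollow=48 Hollowpine=45 → close Fernhollow (overflow 38)
  48÷1 = 48 each, +1 to first 0

Closure order: Briarlake, Dunmere, Greywater, Fernhollow
Last habitat: Hollowpine with 93 animals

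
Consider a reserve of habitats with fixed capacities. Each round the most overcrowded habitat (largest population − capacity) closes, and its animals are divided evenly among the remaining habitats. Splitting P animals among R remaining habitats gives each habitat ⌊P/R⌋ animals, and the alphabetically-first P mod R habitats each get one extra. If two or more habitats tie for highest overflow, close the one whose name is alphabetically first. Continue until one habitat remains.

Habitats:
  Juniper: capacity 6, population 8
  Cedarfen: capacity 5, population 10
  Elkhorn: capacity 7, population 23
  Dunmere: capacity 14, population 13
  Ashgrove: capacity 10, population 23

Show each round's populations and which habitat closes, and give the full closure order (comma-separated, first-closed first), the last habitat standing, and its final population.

Round 1: Ashgrove=23 Cedarfen=10 Dunmere=13 Elkhorn=23 Juniper=8 → close Elkhorn (overflow 16)
  23÷4 = 5 each, +1 to first 3
Round 2: Ashgrove=29 Cedarfen=16 Dunmere=19 Juniper=13 → close Ashgrove (overflow 19)
  29÷3 = 9 each, +1 to first 2
Round 3: Cedarfen=26 Dunmere=29 Juniper=22 → close Cedarfen (overflow 21)
  26÷2 = 13 each, +1 to first 0
Round 4: Dunmere=42 Juniper=35 → close Juniper (overflow 29)
  35÷1 = 35 each, +1 to first 0

Closure order: Elkhorn, Ashgrove, Cedarfen, Juniper
Last habitat: Dunmere with 77 animals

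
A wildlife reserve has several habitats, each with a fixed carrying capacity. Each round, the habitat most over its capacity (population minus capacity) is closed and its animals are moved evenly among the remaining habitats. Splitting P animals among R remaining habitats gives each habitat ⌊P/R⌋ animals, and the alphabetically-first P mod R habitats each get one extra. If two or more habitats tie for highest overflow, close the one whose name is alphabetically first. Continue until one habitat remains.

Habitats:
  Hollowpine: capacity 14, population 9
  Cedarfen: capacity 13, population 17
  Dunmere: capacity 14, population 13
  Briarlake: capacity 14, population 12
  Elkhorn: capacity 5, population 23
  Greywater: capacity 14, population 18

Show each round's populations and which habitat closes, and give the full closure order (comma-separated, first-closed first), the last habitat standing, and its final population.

Closure order: Elkhorn, Cedarfen, Greywater, Dunmere, Briarlake
Last habitat: Hollowpine with 92 animals

Round 1: Briarlake=12 Cedarfen=17 Dunmere=13 Elkhorn=23 Greywater=18 Hollowpine=9 → close Elkhorn (overflow 18)
  23÷5 = 4 each, +1 to first 3
Round 2: Briarlake=17 Cedarfen=22 Dunmere=18 Greywater=22 Hollowpine=13 → close Cedarfen (overflow 9)
  22÷4 = 5 each, +1 to first 2
Round 3: Briarlake=23 Dunmere=24 Greywater=27 Hollowpine=18 → close Greywater (overflow 13)
  27÷3 = 9 each, +1 to first 0
Round 4: Briarlake=32 Dunmere=33 Hollowpine=27 → close Dunmere (overflow 19)
  33÷2 = 16 each, +1 to first 1
Round 5: Briarlake=49 Hollowpine=43 → close Briarlake (overflow 35)
  49÷1 = 49 each, +1 to first 0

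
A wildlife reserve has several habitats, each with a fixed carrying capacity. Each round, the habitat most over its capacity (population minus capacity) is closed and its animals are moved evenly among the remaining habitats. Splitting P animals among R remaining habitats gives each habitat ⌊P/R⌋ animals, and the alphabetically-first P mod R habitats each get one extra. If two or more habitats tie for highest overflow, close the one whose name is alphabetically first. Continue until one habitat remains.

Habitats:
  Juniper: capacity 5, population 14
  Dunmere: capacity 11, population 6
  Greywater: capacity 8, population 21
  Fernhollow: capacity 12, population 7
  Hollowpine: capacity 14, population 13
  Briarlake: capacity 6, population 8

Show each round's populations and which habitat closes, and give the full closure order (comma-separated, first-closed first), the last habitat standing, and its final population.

Closure order: Greywater, Juniper, Briarlake, Hollowpine, Dunmere
Last habitat: Fernhollow with 69 animals

Round 1: Briarlake=8 Dunmere=6 Fernhollow=7 Greywater=21 Hollowpine=13 Juniper=14 → close Greywater (overflow 13)
  21÷5 = 4 each, +1 to first 1
Round 2: Briarlake=13 Dunmere=10 Fernhollow=11 Hollowpine=17 Juniper=18 → close Juniper (overflow 13)
  18÷4 = 4 each, +1 to first 2
Round 3: Briarlake=18 Dunmere=15 Fernhollow=15 Hollowpine=21 → close Briarlake (overflow 12)
  18÷3 = 6 each, +1 to first 0
Round 4: Dunmere=21 Fernhollow=21 Hollowpine=27 → close Hollowpine (overflow 13)
  27÷2 = 13 each, +1 to first 1
Round 5: Dunmere=35 Fernhollow=34 → close Dunmere (overflow 24)
  35÷1 = 35 each, +1 to first 0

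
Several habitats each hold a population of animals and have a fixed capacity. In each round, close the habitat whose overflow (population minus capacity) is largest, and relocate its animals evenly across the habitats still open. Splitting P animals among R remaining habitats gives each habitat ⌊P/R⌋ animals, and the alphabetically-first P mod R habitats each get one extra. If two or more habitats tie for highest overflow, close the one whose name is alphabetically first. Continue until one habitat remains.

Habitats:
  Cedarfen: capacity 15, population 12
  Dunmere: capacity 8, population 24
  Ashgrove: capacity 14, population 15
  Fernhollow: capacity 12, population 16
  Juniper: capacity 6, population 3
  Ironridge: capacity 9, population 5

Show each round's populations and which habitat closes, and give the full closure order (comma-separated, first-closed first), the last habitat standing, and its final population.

Closure order: Dunmere, Fernhollow, Ashgrove, Cedarfen, Ironridge
Last habitat: Juniper with 75 animals

Round 1: Ashgrove=15 Cedarfen=12 Dunmere=24 Fernhollow=16 Ironridge=5 Juniper=3 → close Dunmere (overflow 16)
  24÷5 = 4 each, +1 to first 4
Round 2: Ashgrove=20 Cedarfen=17 Fernhollow=21 Ironridge=10 Juniper=7 → close Fernhollow (overflow 9)
  21÷4 = 5 each, +1 to first 1
Round 3: Ashgrove=26 Cedarfen=22 Ironridge=15 Juniper=12 → close Ashgrove (overflow 12)
  26÷3 = 8 each, +1 to first 2
Round 4: Cedarfen=31 Ironridge=24 Juniper=20 → close Cedarfen (overflow 16)
  31÷2 = 15 each, +1 to first 1
Round 5: Ironridge=40 Juniper=35 → close Ironridge (overflow 31)
  40÷1 = 40 each, +1 to first 0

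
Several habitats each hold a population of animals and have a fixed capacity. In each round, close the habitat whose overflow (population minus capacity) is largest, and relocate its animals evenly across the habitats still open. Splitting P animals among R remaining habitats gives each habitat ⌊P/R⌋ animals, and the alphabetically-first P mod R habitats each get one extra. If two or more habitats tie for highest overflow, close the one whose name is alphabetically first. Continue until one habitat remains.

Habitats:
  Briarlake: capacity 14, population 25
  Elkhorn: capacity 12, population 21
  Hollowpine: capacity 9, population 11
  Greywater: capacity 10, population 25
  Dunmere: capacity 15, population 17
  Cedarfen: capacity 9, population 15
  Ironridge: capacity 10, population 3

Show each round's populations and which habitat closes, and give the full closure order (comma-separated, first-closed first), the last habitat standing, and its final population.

Round 1: Briarlake=25 Cedarfen=15 Dunmere=17 Elkhorn=21 Greywater=25 Hollowpine=11 Ironridge=3 → close Greywater (overflow 15)
  25÷6 = 4 each, +1 to first 1
Round 2: Briarlake=30 Cedarfen=19 Dunmere=21 Elkhorn=25 Hollowpine=15 Ironridge=7 → close Briarlake (overflow 16)
  30÷5 = 6 each, +1 to first 0
Round 3: Cedarfen=25 Dunmere=27 Elkhorn=31 Hollowpine=21 Ironridge=13 → close Elkhorn (overflow 19)
  31÷4 = 7 each, +1 to first 3
Round 4: Cedarfen=33 Dunmere=35 Hollowpine=29 Ironridge=20 → close Cedarfen (overflow 24)
  33÷3 = 11 each, +1 to first 0
Round 5: Dunmere=46 Hollowpine=40 Ironridge=31 → close Dunmere (overflow 31)
  46÷2 = 23 each, +1 to first 0
Round 6: Hollowpine=63 Ironridge=54 → close Hollowpine (overflow 54)
  63÷1 = 63 each, +1 to first 0

Closure order: Greywater, Briarlake, Elkhorn, Cedarfen, Dunmere, Hollowpine
Last habitat: Ironridge with 117 animals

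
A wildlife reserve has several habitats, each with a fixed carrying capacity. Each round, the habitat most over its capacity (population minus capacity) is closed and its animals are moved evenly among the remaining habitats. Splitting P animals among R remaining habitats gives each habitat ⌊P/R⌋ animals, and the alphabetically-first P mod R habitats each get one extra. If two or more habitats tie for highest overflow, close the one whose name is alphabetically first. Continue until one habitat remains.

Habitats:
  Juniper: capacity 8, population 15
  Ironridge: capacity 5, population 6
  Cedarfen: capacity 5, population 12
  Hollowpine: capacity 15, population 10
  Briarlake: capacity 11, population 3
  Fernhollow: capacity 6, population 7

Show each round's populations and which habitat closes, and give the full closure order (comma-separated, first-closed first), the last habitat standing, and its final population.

Closure order: Cedarfen, Juniper, Fernhollow, Ironridge, Hollowpine
Last habitat: Briarlake with 53 animals

Round 1: Briarlake=3 Cedarfen=12 Fernhollow=7 Hollowpine=10 Ironridge=6 Juniper=15 → close Cedarfen (overflow 7)
  12÷5 = 2 each, +1 to first 2
Round 2: Briarlake=6 Fernhollow=10 Hollowpine=12 Ironridge=8 Juniper=17 → close Juniper (overflow 9)
  17÷4 = 4 each, +1 to first 1
Round 3: Briarlake=11 Fernhollow=14 Hollowpine=16 Ironridge=12 → close Fernhollow (overflow 8)
  14÷3 = 4 each, +1 to first 2
Round 4: Briarlake=16 Hollowpine=21 Ironridge=16 → close Ironridge (overflow 11)
  16÷2 = 8 each, +1 to first 0
Round 5: Briarlake=24 Hollowpine=29 → close Hollowpine (overflow 14)
  29÷1 = 29 each, +1 to first 0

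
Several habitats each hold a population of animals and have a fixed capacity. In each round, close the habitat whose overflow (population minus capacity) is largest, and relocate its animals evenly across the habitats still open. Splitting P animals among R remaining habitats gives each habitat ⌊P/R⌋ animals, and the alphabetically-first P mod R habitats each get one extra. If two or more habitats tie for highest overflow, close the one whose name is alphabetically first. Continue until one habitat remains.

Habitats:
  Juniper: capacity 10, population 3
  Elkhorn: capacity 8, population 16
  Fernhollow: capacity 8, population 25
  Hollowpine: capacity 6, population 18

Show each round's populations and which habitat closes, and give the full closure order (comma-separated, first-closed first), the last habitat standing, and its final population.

Round 1: Elkhorn=16 Fernhollow=25 Hollowpine=18 Juniper=3 → close Fernhollow (overflow 17)
  25÷3 = 8 each, +1 to first 1
Round 2: Elkhorn=25 Hollowpine=26 Juniper=11 → close Hollowpine (overflow 20)
  26÷2 = 13 each, +1 to first 0
Round 3: Elkhorn=38 Juniper=24 → close Elkhorn (overflow 30)
  38÷1 = 38 each, +1 to first 0

Closure order: Fernhollow, Hollowpine, Elkhorn
Last habitat: Juniper with 62 animals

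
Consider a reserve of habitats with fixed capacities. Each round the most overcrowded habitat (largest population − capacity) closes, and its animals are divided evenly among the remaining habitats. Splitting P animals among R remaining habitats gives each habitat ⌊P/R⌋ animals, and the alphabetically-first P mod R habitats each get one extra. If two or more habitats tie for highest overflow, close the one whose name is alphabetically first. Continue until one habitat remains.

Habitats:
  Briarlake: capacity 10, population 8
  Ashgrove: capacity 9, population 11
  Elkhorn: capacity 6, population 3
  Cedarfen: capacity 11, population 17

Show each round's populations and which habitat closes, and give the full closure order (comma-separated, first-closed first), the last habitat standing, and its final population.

Closure order: Cedarfen, Ashgrove, Briarlake
Last habitat: Elkhorn with 39 animals

Round 1: Ashgrove=11 Briarlake=8 Cedarfen=17 Elkhorn=3 → close Cedarfen (overflow 6)
  17÷3 = 5 each, +1 to first 2
Round 2: Ashgrove=17 Briarlake=14 Elkhorn=8 → close Ashgrove (overflow 8)
  17÷2 = 8 each, +1 to first 1
Round 3: Briarlake=23 Elkhorn=16 → close Briarlake (overflow 13)
  23÷1 = 23 each, +1 to first 0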